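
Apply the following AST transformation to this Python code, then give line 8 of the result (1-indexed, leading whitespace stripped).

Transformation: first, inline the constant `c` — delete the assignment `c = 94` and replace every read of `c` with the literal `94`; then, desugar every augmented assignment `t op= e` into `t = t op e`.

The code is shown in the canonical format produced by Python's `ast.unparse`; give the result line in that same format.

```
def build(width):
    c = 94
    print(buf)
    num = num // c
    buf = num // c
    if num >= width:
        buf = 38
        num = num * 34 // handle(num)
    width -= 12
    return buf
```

width = width - 12

Transformed code:
def build(width):
    print(buf)
    num = num // 94
    buf = num // 94
    if num >= width:
        buf = 38
        num = num * 34 // handle(num)
    width = width - 12
    return buf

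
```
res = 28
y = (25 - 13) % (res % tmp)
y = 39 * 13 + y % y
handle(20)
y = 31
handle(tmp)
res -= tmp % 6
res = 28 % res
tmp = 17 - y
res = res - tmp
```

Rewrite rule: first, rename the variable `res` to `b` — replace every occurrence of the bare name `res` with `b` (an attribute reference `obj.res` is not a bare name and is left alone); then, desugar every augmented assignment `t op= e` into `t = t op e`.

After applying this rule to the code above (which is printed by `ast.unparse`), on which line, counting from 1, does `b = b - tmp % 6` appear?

7

Transformed code:
b = 28
y = (25 - 13) % (b % tmp)
y = 39 * 13 + y % y
handle(20)
y = 31
handle(tmp)
b = b - tmp % 6
b = 28 % b
tmp = 17 - y
b = b - tmp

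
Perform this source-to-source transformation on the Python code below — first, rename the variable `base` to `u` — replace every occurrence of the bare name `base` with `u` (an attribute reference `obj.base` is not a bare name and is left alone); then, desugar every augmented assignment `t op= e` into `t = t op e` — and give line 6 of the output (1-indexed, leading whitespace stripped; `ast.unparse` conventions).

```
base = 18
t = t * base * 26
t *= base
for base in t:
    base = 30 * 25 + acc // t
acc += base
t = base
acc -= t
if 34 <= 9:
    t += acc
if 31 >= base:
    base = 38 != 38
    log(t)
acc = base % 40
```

Transformed code:
u = 18
t = t * u * 26
t = t * u
for u in t:
    u = 30 * 25 + acc // t
acc = acc + u
t = u
acc = acc - t
if 34 <= 9:
    t = t + acc
if 31 >= u:
    u = 38 != 38
    log(t)
acc = u % 40

acc = acc + u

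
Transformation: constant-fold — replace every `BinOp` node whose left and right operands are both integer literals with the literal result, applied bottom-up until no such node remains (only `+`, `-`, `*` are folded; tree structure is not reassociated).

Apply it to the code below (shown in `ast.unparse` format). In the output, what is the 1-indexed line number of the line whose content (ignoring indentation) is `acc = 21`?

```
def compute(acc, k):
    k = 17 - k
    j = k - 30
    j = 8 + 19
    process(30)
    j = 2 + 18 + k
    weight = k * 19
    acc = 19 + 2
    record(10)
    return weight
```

8

Transformed code:
def compute(acc, k):
    k = 17 - k
    j = k - 30
    j = 27
    process(30)
    j = 20 + k
    weight = k * 19
    acc = 21
    record(10)
    return weight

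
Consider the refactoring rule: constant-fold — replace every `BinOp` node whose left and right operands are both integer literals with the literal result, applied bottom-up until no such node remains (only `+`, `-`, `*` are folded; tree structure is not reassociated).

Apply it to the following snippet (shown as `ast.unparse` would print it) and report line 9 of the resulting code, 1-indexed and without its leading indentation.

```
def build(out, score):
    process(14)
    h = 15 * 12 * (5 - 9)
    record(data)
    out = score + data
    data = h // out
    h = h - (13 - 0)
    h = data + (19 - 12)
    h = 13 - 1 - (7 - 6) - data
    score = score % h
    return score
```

Transformed code:
def build(out, score):
    process(14)
    h = -720
    record(data)
    out = score + data
    data = h // out
    h = h - 13
    h = data + 7
    h = 11 - data
    score = score % h
    return score

h = 11 - data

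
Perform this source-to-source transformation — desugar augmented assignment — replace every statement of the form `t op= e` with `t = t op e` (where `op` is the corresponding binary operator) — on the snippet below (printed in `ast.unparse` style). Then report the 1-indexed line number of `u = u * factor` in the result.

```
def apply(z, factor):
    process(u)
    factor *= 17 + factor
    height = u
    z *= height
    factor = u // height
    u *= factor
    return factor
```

7

Transformed code:
def apply(z, factor):
    process(u)
    factor = factor * (17 + factor)
    height = u
    z = z * height
    factor = u // height
    u = u * factor
    return factor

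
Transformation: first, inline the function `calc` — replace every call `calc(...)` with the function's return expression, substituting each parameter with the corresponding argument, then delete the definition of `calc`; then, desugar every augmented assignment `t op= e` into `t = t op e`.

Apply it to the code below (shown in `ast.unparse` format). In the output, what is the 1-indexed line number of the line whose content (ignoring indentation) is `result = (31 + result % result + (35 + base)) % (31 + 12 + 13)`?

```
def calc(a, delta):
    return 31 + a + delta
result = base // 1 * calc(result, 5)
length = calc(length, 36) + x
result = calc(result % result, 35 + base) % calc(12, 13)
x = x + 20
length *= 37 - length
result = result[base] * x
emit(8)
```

3

Transformed code:
result = base // 1 * (31 + result + 5)
length = 31 + length + 36 + x
result = (31 + result % result + (35 + base)) % (31 + 12 + 13)
x = x + 20
length = length * (37 - length)
result = result[base] * x
emit(8)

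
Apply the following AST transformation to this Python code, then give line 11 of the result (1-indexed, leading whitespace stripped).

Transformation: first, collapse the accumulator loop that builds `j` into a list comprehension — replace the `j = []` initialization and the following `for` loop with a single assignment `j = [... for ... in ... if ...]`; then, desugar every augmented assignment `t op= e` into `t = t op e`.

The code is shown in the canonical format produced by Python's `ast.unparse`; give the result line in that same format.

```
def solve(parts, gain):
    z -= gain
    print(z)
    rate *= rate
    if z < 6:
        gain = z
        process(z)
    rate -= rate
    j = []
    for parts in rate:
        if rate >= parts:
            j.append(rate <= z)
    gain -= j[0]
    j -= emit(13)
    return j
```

j = j - emit(13)

Transformed code:
def solve(parts, gain):
    z = z - gain
    print(z)
    rate = rate * rate
    if z < 6:
        gain = z
        process(z)
    rate = rate - rate
    j = [rate <= z for parts in rate if rate >= parts]
    gain = gain - j[0]
    j = j - emit(13)
    return j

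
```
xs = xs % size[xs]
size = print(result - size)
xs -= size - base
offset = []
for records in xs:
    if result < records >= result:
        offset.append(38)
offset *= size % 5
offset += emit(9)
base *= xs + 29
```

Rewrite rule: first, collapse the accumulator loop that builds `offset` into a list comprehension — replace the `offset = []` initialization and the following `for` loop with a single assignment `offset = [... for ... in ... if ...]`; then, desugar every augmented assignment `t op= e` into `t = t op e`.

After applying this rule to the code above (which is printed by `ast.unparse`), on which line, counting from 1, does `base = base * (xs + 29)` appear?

Transformed code:
xs = xs % size[xs]
size = print(result - size)
xs = xs - (size - base)
offset = [38 for records in xs if result < records >= result]
offset = offset * (size % 5)
offset = offset + emit(9)
base = base * (xs + 29)

7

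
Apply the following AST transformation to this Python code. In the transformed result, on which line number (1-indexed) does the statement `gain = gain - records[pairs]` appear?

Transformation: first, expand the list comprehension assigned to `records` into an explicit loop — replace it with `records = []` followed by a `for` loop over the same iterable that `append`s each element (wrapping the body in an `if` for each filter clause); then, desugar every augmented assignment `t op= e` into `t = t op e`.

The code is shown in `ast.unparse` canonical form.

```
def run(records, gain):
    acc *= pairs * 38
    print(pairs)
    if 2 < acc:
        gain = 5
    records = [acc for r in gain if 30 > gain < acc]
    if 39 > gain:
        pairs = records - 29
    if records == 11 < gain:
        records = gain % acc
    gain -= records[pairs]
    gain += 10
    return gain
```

Transformed code:
def run(records, gain):
    acc = acc * (pairs * 38)
    print(pairs)
    if 2 < acc:
        gain = 5
    records = []
    for r in gain:
        if 30 > gain < acc:
            records.append(acc)
    if 39 > gain:
        pairs = records - 29
    if records == 11 < gain:
        records = gain % acc
    gain = gain - records[pairs]
    gain = gain + 10
    return gain

14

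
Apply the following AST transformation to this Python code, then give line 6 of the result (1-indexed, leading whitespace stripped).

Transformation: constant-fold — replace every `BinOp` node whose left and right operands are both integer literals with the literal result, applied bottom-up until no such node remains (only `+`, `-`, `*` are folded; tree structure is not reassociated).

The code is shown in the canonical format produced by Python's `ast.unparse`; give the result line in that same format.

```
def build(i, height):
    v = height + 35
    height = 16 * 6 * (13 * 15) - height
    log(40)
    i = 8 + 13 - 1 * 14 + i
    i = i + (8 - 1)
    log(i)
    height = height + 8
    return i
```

i = i + 7

Transformed code:
def build(i, height):
    v = height + 35
    height = 18720 - height
    log(40)
    i = 7 + i
    i = i + 7
    log(i)
    height = height + 8
    return i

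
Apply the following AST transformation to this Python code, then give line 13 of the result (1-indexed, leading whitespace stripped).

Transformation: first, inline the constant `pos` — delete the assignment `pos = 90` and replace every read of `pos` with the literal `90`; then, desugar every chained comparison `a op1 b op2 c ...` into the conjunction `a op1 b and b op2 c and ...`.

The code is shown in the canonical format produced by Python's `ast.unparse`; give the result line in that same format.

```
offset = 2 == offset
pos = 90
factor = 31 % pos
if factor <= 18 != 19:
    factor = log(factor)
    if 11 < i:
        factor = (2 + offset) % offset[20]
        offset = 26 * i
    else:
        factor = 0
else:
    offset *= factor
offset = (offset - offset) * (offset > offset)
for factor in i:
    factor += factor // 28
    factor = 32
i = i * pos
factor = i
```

Transformed code:
offset = 2 == offset
factor = 31 % 90
if factor <= 18 and 18 != 19:
    factor = log(factor)
    if 11 < i:
        factor = (2 + offset) % offset[20]
        offset = 26 * i
    else:
        factor = 0
else:
    offset *= factor
offset = (offset - offset) * (offset > offset)
for factor in i:
    factor += factor // 28
    factor = 32
i = i * 90
factor = i

for factor in i:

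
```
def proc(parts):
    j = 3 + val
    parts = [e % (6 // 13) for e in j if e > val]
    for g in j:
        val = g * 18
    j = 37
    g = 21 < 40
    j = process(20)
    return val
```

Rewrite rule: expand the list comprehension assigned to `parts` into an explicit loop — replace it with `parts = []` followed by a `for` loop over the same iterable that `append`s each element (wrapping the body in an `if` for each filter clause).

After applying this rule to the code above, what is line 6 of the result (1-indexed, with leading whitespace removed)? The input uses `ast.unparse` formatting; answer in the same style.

parts.append(e % (6 // 13))

Transformed code:
def proc(parts):
    j = 3 + val
    parts = []
    for e in j:
        if e > val:
            parts.append(e % (6 // 13))
    for g in j:
        val = g * 18
    j = 37
    g = 21 < 40
    j = process(20)
    return val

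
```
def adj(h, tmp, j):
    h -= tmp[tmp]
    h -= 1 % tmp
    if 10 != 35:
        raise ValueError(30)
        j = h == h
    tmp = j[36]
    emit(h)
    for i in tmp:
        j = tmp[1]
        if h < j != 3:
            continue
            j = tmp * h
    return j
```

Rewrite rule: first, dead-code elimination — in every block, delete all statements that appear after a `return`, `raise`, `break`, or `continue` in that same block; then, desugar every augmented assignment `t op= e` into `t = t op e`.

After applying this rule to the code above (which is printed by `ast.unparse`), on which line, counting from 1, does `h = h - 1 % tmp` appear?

Transformed code:
def adj(h, tmp, j):
    h = h - tmp[tmp]
    h = h - 1 % tmp
    if 10 != 35:
        raise ValueError(30)
    tmp = j[36]
    emit(h)
    for i in tmp:
        j = tmp[1]
        if h < j != 3:
            continue
    return j

3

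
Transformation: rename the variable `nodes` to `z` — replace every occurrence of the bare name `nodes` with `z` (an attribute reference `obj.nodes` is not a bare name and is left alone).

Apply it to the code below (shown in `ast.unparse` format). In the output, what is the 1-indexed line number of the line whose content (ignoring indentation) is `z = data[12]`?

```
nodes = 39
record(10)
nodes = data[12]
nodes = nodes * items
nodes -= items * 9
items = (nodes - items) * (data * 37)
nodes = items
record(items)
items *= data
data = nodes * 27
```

Transformed code:
z = 39
record(10)
z = data[12]
z = z * items
z -= items * 9
items = (z - items) * (data * 37)
z = items
record(items)
items *= data
data = z * 27

3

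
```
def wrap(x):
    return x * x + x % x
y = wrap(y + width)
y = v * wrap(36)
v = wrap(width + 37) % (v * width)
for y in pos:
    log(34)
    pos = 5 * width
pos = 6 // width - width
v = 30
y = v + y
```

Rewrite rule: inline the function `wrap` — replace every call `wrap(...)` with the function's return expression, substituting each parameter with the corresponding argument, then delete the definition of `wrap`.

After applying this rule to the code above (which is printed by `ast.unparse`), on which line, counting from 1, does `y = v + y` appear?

9

Transformed code:
y = (y + width) * (y + width) + (y + width) % (y + width)
y = v * (36 * 36 + 36 % 36)
v = ((width + 37) * (width + 37) + (width + 37) % (width + 37)) % (v * width)
for y in pos:
    log(34)
    pos = 5 * width
pos = 6 // width - width
v = 30
y = v + y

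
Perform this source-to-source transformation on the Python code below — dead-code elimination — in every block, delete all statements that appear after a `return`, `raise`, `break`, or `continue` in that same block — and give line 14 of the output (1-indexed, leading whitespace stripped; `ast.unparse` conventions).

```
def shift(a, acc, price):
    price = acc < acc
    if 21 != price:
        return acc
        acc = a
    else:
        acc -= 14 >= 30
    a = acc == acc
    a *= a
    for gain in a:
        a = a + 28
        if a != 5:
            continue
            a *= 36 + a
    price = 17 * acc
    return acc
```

Transformed code:
def shift(a, acc, price):
    price = acc < acc
    if 21 != price:
        return acc
    else:
        acc -= 14 >= 30
    a = acc == acc
    a *= a
    for gain in a:
        a = a + 28
        if a != 5:
            continue
    price = 17 * acc
    return acc

return acc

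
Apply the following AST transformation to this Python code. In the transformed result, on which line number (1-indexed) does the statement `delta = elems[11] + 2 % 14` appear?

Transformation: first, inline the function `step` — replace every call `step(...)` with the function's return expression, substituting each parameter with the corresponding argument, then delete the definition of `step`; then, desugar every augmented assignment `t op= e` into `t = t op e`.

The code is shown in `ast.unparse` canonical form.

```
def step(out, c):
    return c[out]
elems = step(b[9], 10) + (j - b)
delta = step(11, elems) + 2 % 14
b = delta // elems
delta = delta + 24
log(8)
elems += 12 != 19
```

Transformed code:
elems = 10[b[9]] + (j - b)
delta = elems[11] + 2 % 14
b = delta // elems
delta = delta + 24
log(8)
elems = elems + (12 != 19)

2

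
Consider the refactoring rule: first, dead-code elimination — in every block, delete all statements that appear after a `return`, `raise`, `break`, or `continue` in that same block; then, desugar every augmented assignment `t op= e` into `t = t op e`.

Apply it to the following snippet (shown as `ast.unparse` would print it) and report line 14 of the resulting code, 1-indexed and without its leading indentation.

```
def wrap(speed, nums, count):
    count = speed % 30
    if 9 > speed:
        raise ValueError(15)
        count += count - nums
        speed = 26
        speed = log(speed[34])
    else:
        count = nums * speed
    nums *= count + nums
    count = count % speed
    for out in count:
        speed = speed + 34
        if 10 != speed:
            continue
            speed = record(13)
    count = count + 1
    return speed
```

Transformed code:
def wrap(speed, nums, count):
    count = speed % 30
    if 9 > speed:
        raise ValueError(15)
    else:
        count = nums * speed
    nums = nums * (count + nums)
    count = count % speed
    for out in count:
        speed = speed + 34
        if 10 != speed:
            continue
    count = count + 1
    return speed

return speed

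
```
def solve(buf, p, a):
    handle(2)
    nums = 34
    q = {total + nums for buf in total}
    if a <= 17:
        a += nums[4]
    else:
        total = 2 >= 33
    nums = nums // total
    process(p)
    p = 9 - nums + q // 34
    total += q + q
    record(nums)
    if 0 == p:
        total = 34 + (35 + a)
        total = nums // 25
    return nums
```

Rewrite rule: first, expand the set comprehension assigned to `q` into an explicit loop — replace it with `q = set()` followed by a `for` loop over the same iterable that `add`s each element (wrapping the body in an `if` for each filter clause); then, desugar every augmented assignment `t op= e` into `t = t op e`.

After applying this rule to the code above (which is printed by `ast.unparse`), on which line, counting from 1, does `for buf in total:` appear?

5

Transformed code:
def solve(buf, p, a):
    handle(2)
    nums = 34
    q = set()
    for buf in total:
        q.add(total + nums)
    if a <= 17:
        a = a + nums[4]
    else:
        total = 2 >= 33
    nums = nums // total
    process(p)
    p = 9 - nums + q // 34
    total = total + (q + q)
    record(nums)
    if 0 == p:
        total = 34 + (35 + a)
        total = nums // 25
    return nums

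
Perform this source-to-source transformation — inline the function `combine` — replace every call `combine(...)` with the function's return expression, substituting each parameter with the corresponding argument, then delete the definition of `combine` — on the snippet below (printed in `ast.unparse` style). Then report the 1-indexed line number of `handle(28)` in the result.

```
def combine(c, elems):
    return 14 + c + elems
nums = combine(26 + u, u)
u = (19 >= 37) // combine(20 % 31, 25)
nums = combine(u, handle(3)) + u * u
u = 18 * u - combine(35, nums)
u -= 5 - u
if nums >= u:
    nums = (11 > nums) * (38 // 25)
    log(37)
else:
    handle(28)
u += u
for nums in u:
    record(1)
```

10

Transformed code:
nums = 14 + (26 + u) + u
u = (19 >= 37) // (14 + 20 % 31 + 25)
nums = 14 + u + handle(3) + u * u
u = 18 * u - (14 + 35 + nums)
u -= 5 - u
if nums >= u:
    nums = (11 > nums) * (38 // 25)
    log(37)
else:
    handle(28)
u += u
for nums in u:
    record(1)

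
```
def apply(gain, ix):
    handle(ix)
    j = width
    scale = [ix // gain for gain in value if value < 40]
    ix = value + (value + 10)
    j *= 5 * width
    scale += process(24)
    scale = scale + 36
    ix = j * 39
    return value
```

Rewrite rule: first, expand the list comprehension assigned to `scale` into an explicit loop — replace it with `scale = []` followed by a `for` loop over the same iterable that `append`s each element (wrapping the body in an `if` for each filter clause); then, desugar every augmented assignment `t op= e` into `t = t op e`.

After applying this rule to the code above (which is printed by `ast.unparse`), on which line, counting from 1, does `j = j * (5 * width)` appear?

Transformed code:
def apply(gain, ix):
    handle(ix)
    j = width
    scale = []
    for gain in value:
        if value < 40:
            scale.append(ix // gain)
    ix = value + (value + 10)
    j = j * (5 * width)
    scale = scale + process(24)
    scale = scale + 36
    ix = j * 39
    return value

9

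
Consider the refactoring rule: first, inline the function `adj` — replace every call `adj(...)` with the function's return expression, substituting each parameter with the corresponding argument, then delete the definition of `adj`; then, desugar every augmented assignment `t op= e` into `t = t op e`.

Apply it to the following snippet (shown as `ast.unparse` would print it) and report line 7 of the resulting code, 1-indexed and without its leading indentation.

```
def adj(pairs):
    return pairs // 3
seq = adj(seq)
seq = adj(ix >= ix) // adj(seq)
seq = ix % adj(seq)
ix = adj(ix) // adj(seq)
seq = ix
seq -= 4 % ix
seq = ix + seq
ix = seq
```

seq = ix + seq

Transformed code:
seq = seq // 3
seq = (ix >= ix) // 3 // (seq // 3)
seq = ix % (seq // 3)
ix = ix // 3 // (seq // 3)
seq = ix
seq = seq - 4 % ix
seq = ix + seq
ix = seq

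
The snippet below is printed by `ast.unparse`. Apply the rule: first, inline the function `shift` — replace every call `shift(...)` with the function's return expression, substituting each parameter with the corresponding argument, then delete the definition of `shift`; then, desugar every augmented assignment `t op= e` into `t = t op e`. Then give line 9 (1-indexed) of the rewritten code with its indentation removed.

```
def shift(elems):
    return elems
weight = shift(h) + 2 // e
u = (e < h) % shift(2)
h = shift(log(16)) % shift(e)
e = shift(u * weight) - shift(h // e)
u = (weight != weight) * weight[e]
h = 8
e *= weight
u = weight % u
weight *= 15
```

weight = weight * 15

Transformed code:
weight = h + 2 // e
u = (e < h) % 2
h = log(16) % e
e = u * weight - h // e
u = (weight != weight) * weight[e]
h = 8
e = e * weight
u = weight % u
weight = weight * 15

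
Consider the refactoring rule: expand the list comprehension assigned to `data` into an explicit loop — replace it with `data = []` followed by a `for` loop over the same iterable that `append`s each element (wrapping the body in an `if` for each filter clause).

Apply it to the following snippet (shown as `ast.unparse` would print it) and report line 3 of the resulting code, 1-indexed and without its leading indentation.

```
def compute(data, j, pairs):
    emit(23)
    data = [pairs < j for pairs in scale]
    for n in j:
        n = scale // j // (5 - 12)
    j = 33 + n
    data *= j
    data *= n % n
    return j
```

Transformed code:
def compute(data, j, pairs):
    emit(23)
    data = []
    for pairs in scale:
        data.append(pairs < j)
    for n in j:
        n = scale // j // (5 - 12)
    j = 33 + n
    data *= j
    data *= n % n
    return j

data = []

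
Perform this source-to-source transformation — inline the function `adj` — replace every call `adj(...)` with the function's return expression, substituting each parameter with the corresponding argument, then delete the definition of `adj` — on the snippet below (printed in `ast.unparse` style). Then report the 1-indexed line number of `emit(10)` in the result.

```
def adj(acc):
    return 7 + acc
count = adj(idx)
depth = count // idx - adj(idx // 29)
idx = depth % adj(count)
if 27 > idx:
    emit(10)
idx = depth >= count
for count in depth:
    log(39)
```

Transformed code:
count = 7 + idx
depth = count // idx - (7 + idx // 29)
idx = depth % (7 + count)
if 27 > idx:
    emit(10)
idx = depth >= count
for count in depth:
    log(39)

5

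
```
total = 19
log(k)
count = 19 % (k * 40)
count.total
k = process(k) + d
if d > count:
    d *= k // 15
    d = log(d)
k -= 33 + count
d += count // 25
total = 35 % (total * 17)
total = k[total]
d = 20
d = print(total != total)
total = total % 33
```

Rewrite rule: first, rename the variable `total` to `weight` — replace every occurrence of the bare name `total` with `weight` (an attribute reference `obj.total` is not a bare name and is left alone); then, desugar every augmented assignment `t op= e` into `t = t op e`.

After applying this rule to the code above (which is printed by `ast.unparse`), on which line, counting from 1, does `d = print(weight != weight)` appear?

14

Transformed code:
weight = 19
log(k)
count = 19 % (k * 40)
count.total
k = process(k) + d
if d > count:
    d = d * (k // 15)
    d = log(d)
k = k - (33 + count)
d = d + count // 25
weight = 35 % (weight * 17)
weight = k[weight]
d = 20
d = print(weight != weight)
weight = weight % 33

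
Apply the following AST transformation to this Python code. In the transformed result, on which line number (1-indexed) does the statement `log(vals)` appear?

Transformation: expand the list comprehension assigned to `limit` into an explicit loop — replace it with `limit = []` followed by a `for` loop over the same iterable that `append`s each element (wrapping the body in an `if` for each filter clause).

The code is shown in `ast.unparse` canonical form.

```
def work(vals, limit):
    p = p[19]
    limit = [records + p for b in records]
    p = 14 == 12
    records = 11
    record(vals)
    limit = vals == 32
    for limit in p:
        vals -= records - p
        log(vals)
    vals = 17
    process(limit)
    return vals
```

Transformed code:
def work(vals, limit):
    p = p[19]
    limit = []
    for b in records:
        limit.append(records + p)
    p = 14 == 12
    records = 11
    record(vals)
    limit = vals == 32
    for limit in p:
        vals -= records - p
        log(vals)
    vals = 17
    process(limit)
    return vals

12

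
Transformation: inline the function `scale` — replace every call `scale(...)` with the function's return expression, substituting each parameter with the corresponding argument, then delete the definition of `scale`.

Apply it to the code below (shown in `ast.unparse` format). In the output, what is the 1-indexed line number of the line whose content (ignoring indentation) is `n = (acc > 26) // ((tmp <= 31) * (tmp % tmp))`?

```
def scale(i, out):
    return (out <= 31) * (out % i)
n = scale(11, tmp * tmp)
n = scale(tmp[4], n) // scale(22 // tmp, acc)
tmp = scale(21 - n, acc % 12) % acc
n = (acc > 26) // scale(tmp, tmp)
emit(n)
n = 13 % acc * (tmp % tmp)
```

4

Transformed code:
n = (tmp * tmp <= 31) * (tmp * tmp % 11)
n = (n <= 31) * (n % tmp[4]) // ((acc <= 31) * (acc % (22 // tmp)))
tmp = (acc % 12 <= 31) * (acc % 12 % (21 - n)) % acc
n = (acc > 26) // ((tmp <= 31) * (tmp % tmp))
emit(n)
n = 13 % acc * (tmp % tmp)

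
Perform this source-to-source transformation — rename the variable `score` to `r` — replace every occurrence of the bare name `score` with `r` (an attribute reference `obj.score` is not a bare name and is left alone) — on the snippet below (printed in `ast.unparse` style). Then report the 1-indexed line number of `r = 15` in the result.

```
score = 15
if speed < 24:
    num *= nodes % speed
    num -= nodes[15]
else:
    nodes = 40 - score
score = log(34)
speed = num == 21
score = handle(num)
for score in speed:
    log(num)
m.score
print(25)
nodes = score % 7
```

Transformed code:
r = 15
if speed < 24:
    num *= nodes % speed
    num -= nodes[15]
else:
    nodes = 40 - r
r = log(34)
speed = num == 21
r = handle(num)
for r in speed:
    log(num)
m.score
print(25)
nodes = r % 7

1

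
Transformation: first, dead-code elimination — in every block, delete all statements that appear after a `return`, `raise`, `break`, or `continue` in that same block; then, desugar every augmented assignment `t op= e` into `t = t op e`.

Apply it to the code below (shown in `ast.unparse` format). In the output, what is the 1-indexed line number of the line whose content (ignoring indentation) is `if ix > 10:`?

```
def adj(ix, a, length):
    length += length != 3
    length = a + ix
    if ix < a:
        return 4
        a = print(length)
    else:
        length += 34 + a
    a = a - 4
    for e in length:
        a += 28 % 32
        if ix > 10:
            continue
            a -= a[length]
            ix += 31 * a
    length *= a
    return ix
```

11

Transformed code:
def adj(ix, a, length):
    length = length + (length != 3)
    length = a + ix
    if ix < a:
        return 4
    else:
        length = length + (34 + a)
    a = a - 4
    for e in length:
        a = a + 28 % 32
        if ix > 10:
            continue
    length = length * a
    return ix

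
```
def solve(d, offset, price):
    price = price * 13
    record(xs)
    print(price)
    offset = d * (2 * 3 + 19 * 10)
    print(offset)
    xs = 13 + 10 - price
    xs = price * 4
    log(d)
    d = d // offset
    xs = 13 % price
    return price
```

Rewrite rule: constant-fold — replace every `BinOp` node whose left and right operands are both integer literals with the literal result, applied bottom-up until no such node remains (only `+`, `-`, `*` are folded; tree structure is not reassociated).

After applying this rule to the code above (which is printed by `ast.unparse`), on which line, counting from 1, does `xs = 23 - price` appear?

7

Transformed code:
def solve(d, offset, price):
    price = price * 13
    record(xs)
    print(price)
    offset = d * 196
    print(offset)
    xs = 23 - price
    xs = price * 4
    log(d)
    d = d // offset
    xs = 13 % price
    return price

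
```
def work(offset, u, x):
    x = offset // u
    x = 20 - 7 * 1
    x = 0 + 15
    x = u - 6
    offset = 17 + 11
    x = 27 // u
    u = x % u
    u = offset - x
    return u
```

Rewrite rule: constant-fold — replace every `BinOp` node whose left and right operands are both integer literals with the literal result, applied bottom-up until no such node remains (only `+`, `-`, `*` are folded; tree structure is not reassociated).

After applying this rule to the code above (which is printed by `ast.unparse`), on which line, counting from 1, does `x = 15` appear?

Transformed code:
def work(offset, u, x):
    x = offset // u
    x = 13
    x = 15
    x = u - 6
    offset = 28
    x = 27 // u
    u = x % u
    u = offset - x
    return u

4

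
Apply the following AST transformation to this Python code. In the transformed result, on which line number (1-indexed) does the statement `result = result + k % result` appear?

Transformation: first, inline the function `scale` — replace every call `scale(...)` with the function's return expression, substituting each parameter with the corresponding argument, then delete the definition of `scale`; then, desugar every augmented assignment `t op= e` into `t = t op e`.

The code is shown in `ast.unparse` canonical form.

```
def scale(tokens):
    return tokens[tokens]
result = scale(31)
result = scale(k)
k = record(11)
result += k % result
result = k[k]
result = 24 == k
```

Transformed code:
result = 31[31]
result = k[k]
k = record(11)
result = result + k % result
result = k[k]
result = 24 == k

4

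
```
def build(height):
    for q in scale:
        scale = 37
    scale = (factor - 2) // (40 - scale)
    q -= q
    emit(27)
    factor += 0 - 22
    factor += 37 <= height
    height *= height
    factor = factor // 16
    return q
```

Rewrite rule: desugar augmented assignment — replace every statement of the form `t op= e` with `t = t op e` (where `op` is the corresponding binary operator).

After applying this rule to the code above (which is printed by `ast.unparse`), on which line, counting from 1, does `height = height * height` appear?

9

Transformed code:
def build(height):
    for q in scale:
        scale = 37
    scale = (factor - 2) // (40 - scale)
    q = q - q
    emit(27)
    factor = factor + (0 - 22)
    factor = factor + (37 <= height)
    height = height * height
    factor = factor // 16
    return q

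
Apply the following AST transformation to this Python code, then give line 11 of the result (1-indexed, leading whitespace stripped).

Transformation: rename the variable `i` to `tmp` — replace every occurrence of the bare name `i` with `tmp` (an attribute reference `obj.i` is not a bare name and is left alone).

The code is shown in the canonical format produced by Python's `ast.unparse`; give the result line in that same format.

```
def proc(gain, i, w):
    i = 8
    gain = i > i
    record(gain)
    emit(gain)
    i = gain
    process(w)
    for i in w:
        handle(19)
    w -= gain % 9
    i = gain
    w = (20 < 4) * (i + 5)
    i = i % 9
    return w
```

tmp = gain

Transformed code:
def proc(gain, tmp, w):
    tmp = 8
    gain = tmp > tmp
    record(gain)
    emit(gain)
    tmp = gain
    process(w)
    for tmp in w:
        handle(19)
    w -= gain % 9
    tmp = gain
    w = (20 < 4) * (tmp + 5)
    tmp = tmp % 9
    return w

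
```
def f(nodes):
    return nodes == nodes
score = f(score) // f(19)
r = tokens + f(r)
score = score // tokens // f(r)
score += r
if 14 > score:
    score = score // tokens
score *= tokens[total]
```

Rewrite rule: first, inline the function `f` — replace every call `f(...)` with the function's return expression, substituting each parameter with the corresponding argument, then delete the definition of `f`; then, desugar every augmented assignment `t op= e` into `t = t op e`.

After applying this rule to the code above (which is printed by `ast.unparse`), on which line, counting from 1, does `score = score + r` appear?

Transformed code:
score = (score == score) // (19 == 19)
r = tokens + (r == r)
score = score // tokens // (r == r)
score = score + r
if 14 > score:
    score = score // tokens
score = score * tokens[total]

4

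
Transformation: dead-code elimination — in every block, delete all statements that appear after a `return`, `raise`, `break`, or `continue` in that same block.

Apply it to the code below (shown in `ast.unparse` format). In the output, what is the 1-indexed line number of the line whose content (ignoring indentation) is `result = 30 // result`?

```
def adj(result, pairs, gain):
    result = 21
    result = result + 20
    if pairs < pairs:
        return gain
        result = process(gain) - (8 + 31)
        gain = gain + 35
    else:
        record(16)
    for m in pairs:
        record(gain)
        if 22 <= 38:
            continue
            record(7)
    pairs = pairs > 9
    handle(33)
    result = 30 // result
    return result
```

Transformed code:
def adj(result, pairs, gain):
    result = 21
    result = result + 20
    if pairs < pairs:
        return gain
    else:
        record(16)
    for m in pairs:
        record(gain)
        if 22 <= 38:
            continue
    pairs = pairs > 9
    handle(33)
    result = 30 // result
    return result

14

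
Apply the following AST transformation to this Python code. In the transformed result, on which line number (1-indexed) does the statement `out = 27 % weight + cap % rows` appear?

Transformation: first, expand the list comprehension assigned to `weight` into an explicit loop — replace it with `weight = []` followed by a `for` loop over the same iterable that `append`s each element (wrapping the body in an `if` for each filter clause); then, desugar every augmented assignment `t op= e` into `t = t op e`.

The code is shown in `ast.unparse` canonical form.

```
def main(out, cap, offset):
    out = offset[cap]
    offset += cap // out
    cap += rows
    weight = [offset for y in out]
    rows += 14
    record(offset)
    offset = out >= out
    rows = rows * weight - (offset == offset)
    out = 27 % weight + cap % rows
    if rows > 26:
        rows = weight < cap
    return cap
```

12

Transformed code:
def main(out, cap, offset):
    out = offset[cap]
    offset = offset + cap // out
    cap = cap + rows
    weight = []
    for y in out:
        weight.append(offset)
    rows = rows + 14
    record(offset)
    offset = out >= out
    rows = rows * weight - (offset == offset)
    out = 27 % weight + cap % rows
    if rows > 26:
        rows = weight < cap
    return cap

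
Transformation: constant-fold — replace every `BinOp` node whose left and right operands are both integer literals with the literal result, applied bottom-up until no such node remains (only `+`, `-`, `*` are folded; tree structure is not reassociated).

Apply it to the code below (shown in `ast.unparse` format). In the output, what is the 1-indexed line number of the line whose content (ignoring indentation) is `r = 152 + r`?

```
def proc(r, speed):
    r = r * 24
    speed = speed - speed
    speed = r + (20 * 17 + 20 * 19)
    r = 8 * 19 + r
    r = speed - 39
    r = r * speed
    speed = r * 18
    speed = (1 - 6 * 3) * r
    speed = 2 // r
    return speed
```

5

Transformed code:
def proc(r, speed):
    r = r * 24
    speed = speed - speed
    speed = r + 720
    r = 152 + r
    r = speed - 39
    r = r * speed
    speed = r * 18
    speed = -17 * r
    speed = 2 // r
    return speed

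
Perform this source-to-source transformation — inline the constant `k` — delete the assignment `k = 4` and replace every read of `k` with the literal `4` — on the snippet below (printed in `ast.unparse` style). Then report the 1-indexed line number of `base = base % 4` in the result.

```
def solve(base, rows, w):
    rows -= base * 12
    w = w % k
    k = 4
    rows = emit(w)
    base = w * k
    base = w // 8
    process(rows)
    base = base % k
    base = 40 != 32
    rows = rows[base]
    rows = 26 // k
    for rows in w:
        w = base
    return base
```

Transformed code:
def solve(base, rows, w):
    rows -= base * 12
    w = w % 4
    rows = emit(w)
    base = w * 4
    base = w // 8
    process(rows)
    base = base % 4
    base = 40 != 32
    rows = rows[base]
    rows = 26 // 4
    for rows in w:
        w = base
    return base

8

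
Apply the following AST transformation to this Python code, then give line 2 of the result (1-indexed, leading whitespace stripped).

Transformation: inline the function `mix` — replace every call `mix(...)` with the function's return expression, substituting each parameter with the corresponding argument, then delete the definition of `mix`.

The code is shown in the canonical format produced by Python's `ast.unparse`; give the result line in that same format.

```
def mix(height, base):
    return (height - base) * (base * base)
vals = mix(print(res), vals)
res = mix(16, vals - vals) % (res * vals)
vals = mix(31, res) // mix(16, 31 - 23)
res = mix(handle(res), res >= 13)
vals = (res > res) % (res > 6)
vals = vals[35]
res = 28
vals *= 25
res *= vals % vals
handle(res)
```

res = (16 - (vals - vals)) * ((vals - vals) * (vals - vals)) % (res * vals)

Transformed code:
vals = (print(res) - vals) * (vals * vals)
res = (16 - (vals - vals)) * ((vals - vals) * (vals - vals)) % (res * vals)
vals = (31 - res) * (res * res) // ((16 - (31 - 23)) * ((31 - 23) * (31 - 23)))
res = (handle(res) - (res >= 13)) * ((res >= 13) * (res >= 13))
vals = (res > res) % (res > 6)
vals = vals[35]
res = 28
vals *= 25
res *= vals % vals
handle(res)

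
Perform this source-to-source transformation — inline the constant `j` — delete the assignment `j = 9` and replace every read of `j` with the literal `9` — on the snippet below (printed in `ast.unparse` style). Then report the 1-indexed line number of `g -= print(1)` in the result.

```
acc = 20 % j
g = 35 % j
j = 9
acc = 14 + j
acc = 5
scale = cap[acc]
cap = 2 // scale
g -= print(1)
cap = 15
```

Transformed code:
acc = 20 % 9
g = 35 % 9
acc = 14 + 9
acc = 5
scale = cap[acc]
cap = 2 // scale
g -= print(1)
cap = 15

7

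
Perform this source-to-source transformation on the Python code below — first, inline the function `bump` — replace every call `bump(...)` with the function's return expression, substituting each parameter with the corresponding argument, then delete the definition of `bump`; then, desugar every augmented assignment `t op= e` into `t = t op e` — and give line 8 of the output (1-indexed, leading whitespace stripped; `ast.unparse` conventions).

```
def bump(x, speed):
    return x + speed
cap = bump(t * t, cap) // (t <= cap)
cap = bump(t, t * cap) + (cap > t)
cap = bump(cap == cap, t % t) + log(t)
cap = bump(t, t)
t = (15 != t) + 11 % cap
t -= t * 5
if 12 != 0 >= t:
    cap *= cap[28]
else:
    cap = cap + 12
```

cap = cap * cap[28]

Transformed code:
cap = (t * t + cap) // (t <= cap)
cap = t + t * cap + (cap > t)
cap = (cap == cap) + t % t + log(t)
cap = t + t
t = (15 != t) + 11 % cap
t = t - t * 5
if 12 != 0 >= t:
    cap = cap * cap[28]
else:
    cap = cap + 12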